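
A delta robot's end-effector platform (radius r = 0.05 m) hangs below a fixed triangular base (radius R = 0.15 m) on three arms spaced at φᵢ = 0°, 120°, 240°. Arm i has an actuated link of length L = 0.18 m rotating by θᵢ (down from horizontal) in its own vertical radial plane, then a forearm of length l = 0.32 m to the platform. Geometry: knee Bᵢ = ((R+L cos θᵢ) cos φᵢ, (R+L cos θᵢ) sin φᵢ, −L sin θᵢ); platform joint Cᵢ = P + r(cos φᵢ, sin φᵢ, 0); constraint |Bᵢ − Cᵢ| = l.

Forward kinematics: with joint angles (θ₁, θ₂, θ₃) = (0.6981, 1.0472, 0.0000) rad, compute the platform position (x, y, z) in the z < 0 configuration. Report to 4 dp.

(-0.0142, -0.1236, -0.2692)

φ1=0.0°: virtual centre (0.2379, 0.0000, -0.1157), radius l
arm 2 at φ=120.0°: (R−r)+L cos θ2 = 0.1900;  S2 = (-0.0950, 0.1645, -0.1559)
φ3=240.0°: virtual centre (-0.1400, -0.2425, 0.0000), radius l
|S₂|²−|S₁|² = -0.0096;  |S₃|²−|S₁|² = 0.0084
linear system: -0.6658x+0.3291y = -0.0096−-0.0804z; -0.7558x+-0.4850y = 0.0084−0.2314z
Cramer: x(z) = 0.0033+0.0650z;  y(z) = -0.0225+0.3758z
into |P−S₁|² = l²: 1.1454z² + 0.1840z + -0.0335 = 0;  Δ = 0.1872;  z = -0.2692 or 0.1085 → z<0 root = -0.2692
x = -0.0142, y = -0.1236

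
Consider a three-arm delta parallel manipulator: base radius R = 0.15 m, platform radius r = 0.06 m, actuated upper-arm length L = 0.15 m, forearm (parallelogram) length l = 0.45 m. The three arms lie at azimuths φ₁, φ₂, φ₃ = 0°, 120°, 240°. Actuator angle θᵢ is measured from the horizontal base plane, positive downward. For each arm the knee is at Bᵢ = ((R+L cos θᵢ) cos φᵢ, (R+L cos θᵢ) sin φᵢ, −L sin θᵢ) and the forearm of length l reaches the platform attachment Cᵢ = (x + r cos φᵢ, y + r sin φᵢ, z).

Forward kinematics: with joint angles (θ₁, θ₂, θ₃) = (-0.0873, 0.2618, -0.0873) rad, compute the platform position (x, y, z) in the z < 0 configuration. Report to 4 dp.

(0.0285, -0.0493, -0.3813)

S1 = (0.2394·cos0.0°, 0.2394·sin0.0°, 0.0131) = (0.2394, 0.0000, 0.0131)
arm 2 at φ=120.0°: ρ2 = 0.2349;  S2 = (-0.1174, 0.2034, -0.0388)
S3 = (0.2394·cos240.0°, 0.2394·sin240.0°, 0.0131) = (-0.1197, -0.2074, 0.0131)
|S₂|²−|S₁|² = -0.0008;  |S₃|²−|S₁|² = 0.0000
[-0.7137 0.4068 -0.1038]·P = -0.0008;  [-0.7183 -0.4147 0.0000]·P = 0.0000
Cramer: x(z) = 0.0006-0.0732z;  y(z) = -0.0010+0.1268z
into |P−S₁|² = l²: 1.0214z² + 0.0085z + -0.1453 = 0;  Δ = 0.5936;  z = -0.3813 or 0.3730 → z<0 root = -0.3813
x = 0.0285, y = -0.0493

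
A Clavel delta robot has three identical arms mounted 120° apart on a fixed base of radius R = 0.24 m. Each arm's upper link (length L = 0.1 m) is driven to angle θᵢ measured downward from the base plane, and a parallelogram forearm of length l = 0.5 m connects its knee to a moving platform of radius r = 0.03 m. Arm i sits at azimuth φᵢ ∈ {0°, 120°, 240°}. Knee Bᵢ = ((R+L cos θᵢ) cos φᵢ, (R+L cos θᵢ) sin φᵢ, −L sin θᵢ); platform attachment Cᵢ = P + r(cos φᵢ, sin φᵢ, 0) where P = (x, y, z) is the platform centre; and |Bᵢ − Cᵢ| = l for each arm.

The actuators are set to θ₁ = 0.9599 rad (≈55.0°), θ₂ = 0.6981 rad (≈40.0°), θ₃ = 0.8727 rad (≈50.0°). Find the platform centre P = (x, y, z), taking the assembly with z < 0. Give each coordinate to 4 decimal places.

φ1=0.0°: virtual centre (0.2674, 0.0000, -0.0819), radius l
φ2=120.0°: virtual centre (-0.1433, 0.2482, -0.0643), radius l
arm 3 at φ=240.0°: e+L cos θ3 = 0.2743;  O3 = (-0.1371, -0.2375, -0.0766)
eliminate P² terms by subtracting sphere 1 from 2 and 3
linear system: -0.8213x+0.4964y = 0.0081−0.0353z; -0.8090x+-0.4751y = 0.0029−0.0106z
Cramer: x(z) = -0.0067+0.0278z;  y(z) = 0.0052-0.0250z
quadratic in z: (1.0014)z²+(0.1483)z+(-0.1682)=0, √Δ=0.8340 → z ∈ {-0.4905, 0.3424}; z = -0.4905 (taking z<0)
x = -0.0203, y = 0.0175

(-0.0203, 0.0175, -0.4905)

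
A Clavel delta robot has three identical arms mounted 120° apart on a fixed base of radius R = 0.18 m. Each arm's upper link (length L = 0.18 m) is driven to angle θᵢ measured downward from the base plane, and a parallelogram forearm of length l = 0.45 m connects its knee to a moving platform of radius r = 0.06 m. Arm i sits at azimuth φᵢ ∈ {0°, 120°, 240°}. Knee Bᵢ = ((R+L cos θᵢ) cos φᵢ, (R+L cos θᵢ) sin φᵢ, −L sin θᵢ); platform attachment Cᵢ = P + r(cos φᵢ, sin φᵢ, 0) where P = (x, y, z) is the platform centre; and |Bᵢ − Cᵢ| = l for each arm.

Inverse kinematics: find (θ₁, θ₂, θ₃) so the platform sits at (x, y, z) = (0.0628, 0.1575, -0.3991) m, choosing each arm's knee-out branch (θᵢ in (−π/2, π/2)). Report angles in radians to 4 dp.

θ₁ = 0.2615, θ₂ = 0.0872, θ₃ = 1.0471

arm 1 (φ=0.0°): x'=0.0628, y'=0.1575
  A=0.0572, B=-0.3991, C=(l²−L²−A²−y'²−z²)/(2L)=-0.0479
  θ1 = atan2(B,A) + arccos(C/0.4032) = 0.2615
φ2=120.0° → target in arm frame (0.1050, -0.1331)
  A cos θ + B sin θ = C:  0.0150·cos θ + -0.3991·sin θ = -0.0198
  γ=atan2(-0.3991,0.0150)=-1.5332;  ψ=arccos(-0.0496)=1.6204;  θ2=γ+ψ≈0.0872
rotate P by −φ3: (-0.1678, -0.0244, -0.3991)
  A=0.2878, B=-0.3991, C=(l²−L²−A²−y'²−z²)/(2L)=-0.2017
  θ3 = atan2(B,A) + arccos(C/0.4920) = 1.0471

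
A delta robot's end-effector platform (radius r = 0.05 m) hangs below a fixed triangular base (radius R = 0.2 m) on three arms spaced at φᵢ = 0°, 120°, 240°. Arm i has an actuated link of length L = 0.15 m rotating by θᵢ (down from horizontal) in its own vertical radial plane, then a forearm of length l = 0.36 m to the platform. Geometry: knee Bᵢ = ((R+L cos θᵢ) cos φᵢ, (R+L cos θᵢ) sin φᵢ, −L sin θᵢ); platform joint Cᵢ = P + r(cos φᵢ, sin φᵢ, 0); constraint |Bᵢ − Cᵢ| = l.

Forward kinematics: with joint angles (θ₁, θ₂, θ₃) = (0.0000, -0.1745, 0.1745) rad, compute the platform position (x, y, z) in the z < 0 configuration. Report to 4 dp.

(0.0008, 0.0201, -0.1991)

centre 1 = (0.3000·cos0.0°, 0.3000·sin0.0°, 0.0000) = (0.3000, 0.0000, 0.0000)
φ2=120.0°: virtual centre (-0.1489, 0.2578, 0.0260), radius l
arm 3 at φ=240.0°: (R−r)+L cos θ3 = 0.2977;  centre 3 = (-0.1489, -0.2578, -0.0260)
subtract pairs → two planes through P
[-0.8977 0.5157 0.0521]·P = -0.0007;  [-0.8977 -0.5157 -0.0521]·P = -0.0007
det = 0.9259;  x = 0.0008+0.0000z,  y = 0.0000+-0.1010z
quadratic in z: (1.0102)z²+(0.0000)z+(-0.0401)=0, √Δ=0.4023 → z ∈ {-0.1991, 0.1991}; z = -0.1991 (taking z<0)
x = 0.0008, y = 0.0201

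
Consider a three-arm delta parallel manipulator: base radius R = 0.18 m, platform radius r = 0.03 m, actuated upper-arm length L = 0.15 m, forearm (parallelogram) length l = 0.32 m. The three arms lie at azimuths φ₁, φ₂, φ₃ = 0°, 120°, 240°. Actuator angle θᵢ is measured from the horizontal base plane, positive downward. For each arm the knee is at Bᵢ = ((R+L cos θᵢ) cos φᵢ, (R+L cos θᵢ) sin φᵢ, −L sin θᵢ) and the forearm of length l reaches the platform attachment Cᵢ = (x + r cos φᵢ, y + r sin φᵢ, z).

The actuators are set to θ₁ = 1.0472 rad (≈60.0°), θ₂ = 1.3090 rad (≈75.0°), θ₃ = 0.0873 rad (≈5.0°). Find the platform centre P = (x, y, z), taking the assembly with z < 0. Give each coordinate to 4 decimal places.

φ1=0.0°: virtual centre (0.2250, 0.0000, -0.1299), radius l
O2 = (0.1888·cos120.0°, 0.1888·sin120.0°, -0.1449) = (-0.0944, 0.1635, -0.1449)
φ3=240.0°: virtual centre (-0.1497, -0.2593, -0.0131), radius l
eliminate P² terms by subtracting sphere 1 from 2 and 3
plane₁₂: -0.6388x+0.3271y+-0.0300z = -0.0109
det = 0.5764;  x = -0.0029+0.1056z,  y = -0.0389+0.2979z
quadratic in z: (1.0999)z²+(0.1885)z+(-0.0321)=0, √Δ=0.4203 → z ∈ {-0.2768, 0.1054}; z = -0.2768 (taking z<0)
x = -0.0321, y = -0.1213

(-0.0321, -0.1213, -0.2768)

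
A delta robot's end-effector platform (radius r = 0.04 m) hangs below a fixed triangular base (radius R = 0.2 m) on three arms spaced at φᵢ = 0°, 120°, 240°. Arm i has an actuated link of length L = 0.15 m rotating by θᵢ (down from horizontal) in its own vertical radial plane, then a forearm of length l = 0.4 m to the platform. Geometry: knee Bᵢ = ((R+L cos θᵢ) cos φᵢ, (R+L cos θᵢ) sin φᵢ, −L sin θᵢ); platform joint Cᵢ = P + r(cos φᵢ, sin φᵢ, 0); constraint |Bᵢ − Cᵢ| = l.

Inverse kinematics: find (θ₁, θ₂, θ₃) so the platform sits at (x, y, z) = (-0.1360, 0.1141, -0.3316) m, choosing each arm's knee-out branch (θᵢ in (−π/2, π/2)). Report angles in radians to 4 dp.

θ₁ = 1.3089, θ₂ = -0.2622, θ₃ = 0.8729

φ1=0.0° → target in arm frame (-0.1360, 0.1141)
  e−x'=0.2960;  (l²−L²−(e−x')²−y'²−z²)/2L = -0.2436
  √(A²+B²)=0.4445;  θ1 = -0.8421+2.1509 ≈ 1.3089
φ2=120.0° → target in arm frame (0.1668, 0.0607)
  A cos θ + B sin θ = C:  -0.0068·cos θ + -0.3316·sin θ = 0.0794
  √(A²+B²)=0.3317;  θ2 = -1.5913+1.3292 ≈ -0.2622
arm 3 (φ=240.0°): x'=-0.0308, y'=-0.1748
  A cos θ + B sin θ = C:  0.1908·cos θ + -0.3316·sin θ = -0.1314
  √(A²+B²)=0.3826;  θ3 = -1.0486+1.9215 ≈ 0.8729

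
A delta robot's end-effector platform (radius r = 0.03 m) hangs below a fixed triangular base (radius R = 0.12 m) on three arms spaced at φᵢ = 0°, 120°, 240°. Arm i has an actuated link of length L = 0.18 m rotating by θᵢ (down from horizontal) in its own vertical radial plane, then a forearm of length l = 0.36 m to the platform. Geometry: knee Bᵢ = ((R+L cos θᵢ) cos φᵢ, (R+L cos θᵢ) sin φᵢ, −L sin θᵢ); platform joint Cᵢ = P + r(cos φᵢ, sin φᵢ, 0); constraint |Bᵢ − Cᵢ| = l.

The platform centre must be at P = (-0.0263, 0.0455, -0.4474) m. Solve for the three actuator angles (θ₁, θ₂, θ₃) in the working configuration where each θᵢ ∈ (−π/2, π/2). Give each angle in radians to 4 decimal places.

rotate P by −φ1: (-0.0263, 0.0455, -0.4474)
  A cos θ + B sin θ = C:  0.1163·cos θ + -0.4474·sin θ = -0.3293
  θ1 = atan2(B,A) + arccos(C/0.4623) = 1.0473
arm 2 (φ=120.0°): x'=0.0526, y'=0.0000
  e−x'=0.0374;  (l²−L²−(e−x')²−y'²−z²)/2L = -0.2899
  √(A²+B²)=0.4490;  θ2 = -1.4873+2.2728 ≈ 0.7855
rotate P by −φ3: (-0.0263, -0.0455, -0.4474)
  A cos θ + B sin θ = C:  0.1163·cos θ + -0.4474·sin θ = -0.3293
  θ3 = atan2(B,A) + arccos(C/0.4623) = 1.0472

θ₁ = 1.0473, θ₂ = 0.7855, θ₃ = 1.0472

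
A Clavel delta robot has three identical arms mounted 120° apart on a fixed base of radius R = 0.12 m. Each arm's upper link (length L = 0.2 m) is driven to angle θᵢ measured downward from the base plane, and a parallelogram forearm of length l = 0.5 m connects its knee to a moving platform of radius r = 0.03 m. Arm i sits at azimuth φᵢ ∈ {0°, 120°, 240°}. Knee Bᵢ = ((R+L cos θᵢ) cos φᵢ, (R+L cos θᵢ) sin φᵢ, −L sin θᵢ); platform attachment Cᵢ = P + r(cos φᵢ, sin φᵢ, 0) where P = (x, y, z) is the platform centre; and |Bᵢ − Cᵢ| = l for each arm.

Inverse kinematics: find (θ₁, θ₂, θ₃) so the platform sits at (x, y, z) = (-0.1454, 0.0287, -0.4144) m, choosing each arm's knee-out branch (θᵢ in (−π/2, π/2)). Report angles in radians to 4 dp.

θ₁ = 0.6110, θ₂ = -0.1743, θ₃ = 0.0003

rotate P by −φ1: (-0.1454, 0.0287, -0.4144)
  e−x'=0.2354;  (l²−L²−(e−x')²−y'²−z²)/2L = -0.0449
  θ1 = atan2(B,A) + arccos(C/0.4766) = 0.6110
rotate P by −φ2: (0.0976, 0.1116, -0.4144)
  e−x'=-0.0076;  (l²−L²−(e−x')²−y'²−z²)/2L = 0.0644
  √(A²+B²)=0.4145;  θ2 = -1.5890+1.4147 ≈ -0.1743
arm 3 (φ=240.0°): x'=0.0478, y'=-0.1403
  A=0.0422, B=-0.4144, C=(l²−L²−A²−y'²−z²)/(2L)=0.0420
  γ=atan2(-0.4144,0.0422)=-1.4694;  ψ=arccos(0.1010)=1.4697;  θ3=γ+ψ≈0.0003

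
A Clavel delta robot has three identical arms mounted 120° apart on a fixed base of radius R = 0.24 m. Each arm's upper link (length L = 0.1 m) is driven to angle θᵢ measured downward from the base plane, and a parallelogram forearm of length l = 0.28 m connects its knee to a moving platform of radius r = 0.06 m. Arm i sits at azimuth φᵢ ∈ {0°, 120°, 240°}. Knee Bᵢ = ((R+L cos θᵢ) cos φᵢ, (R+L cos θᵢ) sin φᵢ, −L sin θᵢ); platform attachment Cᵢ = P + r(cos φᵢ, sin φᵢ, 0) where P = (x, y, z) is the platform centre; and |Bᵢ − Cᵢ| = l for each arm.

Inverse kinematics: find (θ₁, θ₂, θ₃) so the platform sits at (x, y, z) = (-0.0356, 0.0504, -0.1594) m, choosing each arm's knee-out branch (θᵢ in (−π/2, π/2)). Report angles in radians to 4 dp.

θ₁ = 1.0469, θ₂ = -0.1752, θ₃ = 0.9603

φ1=0.0° → target in arm frame (-0.0356, 0.0504)
  A cos θ + B sin θ = C:  0.2156·cos θ + -0.1594·sin θ = -0.0302
  √(A²+B²)=0.2681;  θ1 = -0.6366+1.6835 ≈ 1.0469
arm 2 (φ=120.0°): x'=0.0614, y'=0.0056
  A cos θ + B sin θ = C:  0.1186·cos θ + -0.1594·sin θ = 0.1445
  γ=atan2(-0.1594,0.1186)=-0.9313;  ψ=arccos(0.7275)=0.7561;  θ2=γ+ψ≈-0.1752
φ3=240.0° → target in arm frame (-0.0258, -0.0560)
  A cos θ + B sin θ = C:  0.2058·cos θ + -0.1594·sin θ = -0.0126
  √(A²+B²)=0.2603;  θ3 = -0.6589+1.6192 ≈ 0.9603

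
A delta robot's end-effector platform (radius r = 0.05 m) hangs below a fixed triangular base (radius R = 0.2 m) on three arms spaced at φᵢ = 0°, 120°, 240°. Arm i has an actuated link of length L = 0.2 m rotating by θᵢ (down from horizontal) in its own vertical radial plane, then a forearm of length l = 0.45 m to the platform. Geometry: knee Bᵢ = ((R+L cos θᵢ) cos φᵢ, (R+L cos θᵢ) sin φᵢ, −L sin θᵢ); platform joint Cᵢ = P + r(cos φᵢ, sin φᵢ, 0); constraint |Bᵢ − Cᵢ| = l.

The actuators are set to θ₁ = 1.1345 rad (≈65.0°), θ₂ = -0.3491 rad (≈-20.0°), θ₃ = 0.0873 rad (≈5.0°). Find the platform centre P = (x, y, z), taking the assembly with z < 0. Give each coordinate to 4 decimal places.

centre 1 = (0.2345·cos0.0°, 0.2345·sin0.0°, -0.1813) = (0.2345, 0.0000, -0.1813)
arm 2 at φ=120.0°: (R−r)+L cos θ2 = 0.3379;  centre 2 = (-0.1690, 0.2927, 0.0684)
centre 3 = (0.3492·cos240.0°, 0.3492·sin240.0°, -0.0174) = (-0.1746, -0.3024, -0.0174)
|centre ₂|²−|centre ₁|² = 0.0310;  |centre ₃|²−|centre ₁|² = 0.0344
[-0.8070 0.5853 0.4994]·P = 0.0310;  [-0.8183 -0.6049 0.3277]·P = 0.0344
Cramer: x(z) = -0.0402+0.5106z;  y(z) = -0.0025-0.1491z
into |P−centre ₁|² = l²: 1.2830z² + 0.0827z + -0.0941 = 0;  Δ = 0.4900;  z = -0.3050 or 0.2406 → z<0 root = -0.3050
x = -0.1960, y = 0.0430

(-0.1960, 0.0430, -0.3050)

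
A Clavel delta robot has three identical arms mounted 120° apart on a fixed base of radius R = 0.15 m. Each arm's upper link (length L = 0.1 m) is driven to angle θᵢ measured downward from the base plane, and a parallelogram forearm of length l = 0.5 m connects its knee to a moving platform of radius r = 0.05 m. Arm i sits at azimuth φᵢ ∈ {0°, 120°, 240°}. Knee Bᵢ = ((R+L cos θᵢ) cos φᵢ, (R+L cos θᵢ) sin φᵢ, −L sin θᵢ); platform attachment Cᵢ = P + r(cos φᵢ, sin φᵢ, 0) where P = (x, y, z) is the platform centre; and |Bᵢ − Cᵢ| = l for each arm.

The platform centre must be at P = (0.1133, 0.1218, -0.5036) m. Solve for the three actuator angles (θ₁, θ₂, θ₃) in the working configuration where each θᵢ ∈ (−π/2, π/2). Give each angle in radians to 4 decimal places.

θ₁ = 0.2617, θ₂ = 0.5238, θ₃ = 1.3089

arm 1 (φ=0.0°): x'=0.1133, y'=0.1218
  A cos θ + B sin θ = C:  -0.0133·cos θ + -0.5036·sin θ = -0.1431
  θ1 = atan2(B,A) + arccos(C/0.5038) = 0.2617
φ2=120.0° → target in arm frame (0.0488, -0.1590)
  A=0.0512, B=-0.5036, C=(l²−L²−A²−y'²−z²)/(2L)=-0.2076
  γ=atan2(-0.5036,0.0512)=-1.4695;  ψ=arccos(-0.4101)=1.9934;  θ2=γ+ψ≈0.5238
arm 3 (φ=240.0°): x'=-0.1621, y'=0.0372
  A=0.2621, B=-0.5036, C=(l²−L²−A²−y'²−z²)/(2L)=-0.4186
  γ=atan2(-0.5036,0.2621)=-1.0909;  ψ=arccos(-0.7372)=2.3998;  θ3=γ+ψ≈1.3089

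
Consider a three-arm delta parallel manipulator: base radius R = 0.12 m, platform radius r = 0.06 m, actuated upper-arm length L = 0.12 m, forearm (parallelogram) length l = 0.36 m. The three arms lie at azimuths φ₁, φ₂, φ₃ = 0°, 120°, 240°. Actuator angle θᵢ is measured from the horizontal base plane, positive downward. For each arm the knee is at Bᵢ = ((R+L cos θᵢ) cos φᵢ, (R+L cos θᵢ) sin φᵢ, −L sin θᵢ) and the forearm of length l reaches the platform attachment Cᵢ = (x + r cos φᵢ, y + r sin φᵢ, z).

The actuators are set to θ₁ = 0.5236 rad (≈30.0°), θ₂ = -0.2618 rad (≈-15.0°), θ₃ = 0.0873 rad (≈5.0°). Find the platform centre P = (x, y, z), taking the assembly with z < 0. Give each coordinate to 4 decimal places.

(-0.0902, 0.0418, -0.3116)

centre 1 = (0.1639·cos0.0°, 0.1639·sin0.0°, -0.0600) = (0.1639, 0.0000, -0.0600)
φ2=120.0°: virtual centre (-0.0880, 0.1523, 0.0311), radius l
arm 3 at φ=240.0°: e+L cos θ3 = 0.1795;  centre 3 = (-0.0898, -0.1555, -0.0105)
|centre ₂|²−|centre ₁|² = 0.0014;  |centre ₃|²−|centre ₁|² = 0.0019
[-0.5038 0.3047 0.1821]·P = 0.0014;  [-0.5074 -0.3110 0.0991]·P = 0.0019
Cramer: x(z) = -0.0033+0.2789z;  y(z) = -0.0007-0.1365z
into |P−centre ₁|² = l²: 1.0964z² + 0.0269z + -0.0980 = 0;  Δ = 0.4307;  z = -0.3116 or 0.2870 → z<0 root = -0.3116
x = -0.0902, y = 0.0418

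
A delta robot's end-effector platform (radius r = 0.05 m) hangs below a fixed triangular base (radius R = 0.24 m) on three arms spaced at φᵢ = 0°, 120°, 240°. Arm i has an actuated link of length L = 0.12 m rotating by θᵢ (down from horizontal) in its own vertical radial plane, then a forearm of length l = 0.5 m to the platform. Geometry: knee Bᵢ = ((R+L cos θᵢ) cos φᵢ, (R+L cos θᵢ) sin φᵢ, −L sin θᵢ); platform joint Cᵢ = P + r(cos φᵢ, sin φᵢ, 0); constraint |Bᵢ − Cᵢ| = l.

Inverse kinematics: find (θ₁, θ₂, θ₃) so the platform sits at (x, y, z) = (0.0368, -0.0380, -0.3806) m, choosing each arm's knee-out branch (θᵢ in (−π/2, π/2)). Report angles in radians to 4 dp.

rotate P by −φ1: (0.0368, -0.0380, -0.3806)
  A cos θ + B sin θ = C:  0.1532·cos θ + -0.3806·sin θ = 0.2743
  √(A²+B²)=0.4103;  θ1 = -1.1881+0.8385 ≈ -0.3496
arm 2 (φ=120.0°): x'=-0.0513, y'=-0.0129
  A=0.2413, B=-0.3806, C=(l²−L²−A²−y'²−z²)/(2L)=0.1348
  θ2 = atan2(B,A) + arccos(C/0.4507) = 0.2613
φ3=240.0° → target in arm frame (0.0145, 0.0509)
  A cos θ + B sin θ = C:  0.1755·cos θ + -0.3806·sin θ = 0.2390
  θ3 = atan2(B,A) + arccos(C/0.4191) = -0.1748

θ₁ = -0.3496, θ₂ = 0.2613, θ₃ = -0.1748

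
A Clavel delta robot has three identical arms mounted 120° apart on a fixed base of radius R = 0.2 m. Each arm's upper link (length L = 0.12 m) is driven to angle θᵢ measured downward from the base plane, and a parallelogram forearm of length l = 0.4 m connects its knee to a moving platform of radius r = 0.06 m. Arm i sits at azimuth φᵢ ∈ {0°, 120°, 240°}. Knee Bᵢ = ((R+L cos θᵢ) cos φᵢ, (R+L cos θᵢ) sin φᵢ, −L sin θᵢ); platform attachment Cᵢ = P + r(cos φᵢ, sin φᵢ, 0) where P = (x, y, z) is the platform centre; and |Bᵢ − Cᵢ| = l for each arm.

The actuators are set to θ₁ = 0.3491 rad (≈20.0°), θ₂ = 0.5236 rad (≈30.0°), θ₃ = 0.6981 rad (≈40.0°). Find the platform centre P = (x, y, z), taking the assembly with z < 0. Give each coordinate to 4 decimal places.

(0.0336, 0.0202, -0.3751)

φ1=0.0°: virtual centre (0.2528, 0.0000, -0.0410), radius l
O2 = (0.2439·cos120.0°, 0.2439·sin120.0°, -0.0600) = (-0.1220, 0.2112, -0.0600)
φ3=240.0°: virtual centre (-0.1160, -0.2009, -0.0771), radius l
|O₂|²−|O₁|² = -0.0025;  |O₃|²−|O₁|² = -0.0058
linear system: -0.7494x+0.4225y = -0.0025−-0.0379z; -0.7375x+-0.4017y = -0.0058−-0.0722z
det = 0.6126;  x = 0.0056+-0.0746z,  y = 0.0042+-0.0427z
sphere 1 gives Az²+Bz+C=0 with A=1.0074, B=0.1186, C=-0.0972;  B²−4AC=0.4059;  roots -0.3751, 0.2573;  negative root z = -0.3751
x = 0.0336, y = 0.0202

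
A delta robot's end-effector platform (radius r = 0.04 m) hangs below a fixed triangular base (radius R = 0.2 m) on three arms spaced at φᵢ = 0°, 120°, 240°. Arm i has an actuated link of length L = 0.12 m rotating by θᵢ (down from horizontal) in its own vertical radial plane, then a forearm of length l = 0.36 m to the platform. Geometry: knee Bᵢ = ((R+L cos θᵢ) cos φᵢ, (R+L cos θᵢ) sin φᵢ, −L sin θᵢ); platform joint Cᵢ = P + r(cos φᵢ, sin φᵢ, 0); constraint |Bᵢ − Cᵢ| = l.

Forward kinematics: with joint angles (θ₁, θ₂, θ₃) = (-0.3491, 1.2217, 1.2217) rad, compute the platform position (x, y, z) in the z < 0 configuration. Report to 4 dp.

arm 1 at φ=0.0°: (R−r)+L cos θ1 = 0.2728;  centre 1 = (0.2728, 0.0000, 0.0410)
arm 2 at φ=120.0°: (R−r)+L cos θ2 = 0.2010;  centre 2 = (-0.1005, 0.1741, -0.1128)
arm 3 at φ=240.0°: (R−r)+L cos θ3 = 0.2010;  centre 3 = (-0.1005, -0.1741, -0.1128)
eliminate P² terms by subtracting sphere 1 from 2 and 3
linear system: -0.7466x+0.3482y = -0.0229−-0.3076z; -0.7466x+-0.3482y = -0.0229−-0.3076z
Cramer: x(z) = 0.0307-0.4120z;  y(z) = 0.0000+0.0000z
into |P−centre ₁|² = l²: 1.1698z² + 0.1174z + -0.0693 = 0;  Δ = 0.3382;  z = -0.2987 or 0.1984 → z<0 root = -0.2987
x = 0.1538, y = 0.0000

(0.1538, 0.0000, -0.2987)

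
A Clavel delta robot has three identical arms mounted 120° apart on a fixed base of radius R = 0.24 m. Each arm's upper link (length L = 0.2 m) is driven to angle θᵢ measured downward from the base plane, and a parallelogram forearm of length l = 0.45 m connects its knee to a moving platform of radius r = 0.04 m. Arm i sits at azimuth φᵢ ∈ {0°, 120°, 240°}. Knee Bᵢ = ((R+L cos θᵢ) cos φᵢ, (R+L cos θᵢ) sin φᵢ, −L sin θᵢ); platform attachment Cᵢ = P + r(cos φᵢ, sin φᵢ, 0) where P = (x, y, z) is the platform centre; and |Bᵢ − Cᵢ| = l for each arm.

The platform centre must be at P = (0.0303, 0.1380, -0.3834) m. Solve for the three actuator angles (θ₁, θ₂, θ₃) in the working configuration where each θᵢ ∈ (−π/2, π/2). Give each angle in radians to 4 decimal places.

rotate P by −φ1: (0.0303, 0.1380, -0.3834)
  A=0.1697, B=-0.3834, C=(l²−L²−A²−y'²−z²)/(2L)=-0.0808
  θ1 = atan2(B,A) + arccos(C/0.4193) = 0.6107
arm 2 (φ=120.0°): x'=0.1044, y'=-0.0952
  A cos θ + B sin θ = C:  0.0956·cos θ + -0.3834·sin θ = -0.0068
  √(A²+B²)=0.3951;  θ2 = -1.3263+1.5880 ≈ 0.2616
φ3=240.0° → target in arm frame (-0.1347, -0.0428)
  e−x'=0.3347;  (l²−L²−(e−x')²−y'²−z²)/2L = -0.2458
  √(A²+B²)=0.5089;  θ3 = -0.8532+2.0749 ≈ 1.2217

θ₁ = 0.6107, θ₂ = 0.2616, θ₃ = 1.2217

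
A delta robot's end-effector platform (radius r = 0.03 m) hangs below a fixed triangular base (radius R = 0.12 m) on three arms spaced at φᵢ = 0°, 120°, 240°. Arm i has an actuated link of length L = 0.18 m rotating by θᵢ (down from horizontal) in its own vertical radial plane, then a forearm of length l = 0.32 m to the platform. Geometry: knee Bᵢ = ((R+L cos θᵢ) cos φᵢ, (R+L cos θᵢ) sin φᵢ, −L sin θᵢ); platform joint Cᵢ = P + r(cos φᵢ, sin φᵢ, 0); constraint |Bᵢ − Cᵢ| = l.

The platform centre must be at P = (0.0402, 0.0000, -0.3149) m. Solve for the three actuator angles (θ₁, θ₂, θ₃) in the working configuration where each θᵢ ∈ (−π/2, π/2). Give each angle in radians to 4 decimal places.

θ₁ = 0.4362, θ₂ = 0.6980, θ₃ = 0.6980

φ1=0.0° → target in arm frame (0.0402, 0.0000)
  e−x'=0.0498;  (l²−L²−(e−x')²−y'²−z²)/2L = -0.0879
  θ1 = atan2(B,A) + arccos(C/0.3188) = 0.4362
rotate P by −φ2: (-0.0201, -0.0348, -0.3149)
  A=0.1101, B=-0.3149, C=(l²−L²−A²−y'²−z²)/(2L)=-0.1180
  √(A²+B²)=0.3336;  θ2 = -1.2344+1.9325 ≈ 0.6980
φ3=240.0° → target in arm frame (-0.0201, 0.0348)
  A cos θ + B sin θ = C:  0.1101·cos θ + -0.3149·sin θ = -0.1180
  θ3 = atan2(B,A) + arccos(C/0.3336) = 0.6980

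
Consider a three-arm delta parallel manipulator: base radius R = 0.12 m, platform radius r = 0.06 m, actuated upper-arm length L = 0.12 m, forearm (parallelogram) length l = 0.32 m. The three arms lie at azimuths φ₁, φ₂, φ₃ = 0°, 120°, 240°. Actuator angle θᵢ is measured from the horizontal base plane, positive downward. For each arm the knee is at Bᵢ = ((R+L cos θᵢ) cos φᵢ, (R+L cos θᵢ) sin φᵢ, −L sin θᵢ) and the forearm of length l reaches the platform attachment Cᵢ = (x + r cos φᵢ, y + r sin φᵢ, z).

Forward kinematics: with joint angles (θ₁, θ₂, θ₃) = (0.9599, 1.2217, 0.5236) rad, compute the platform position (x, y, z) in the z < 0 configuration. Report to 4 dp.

(-0.0097, -0.0999, -0.3689)

centre 1 = (0.1288·cos0.0°, 0.1288·sin0.0°, -0.0983) = (0.1288, 0.0000, -0.0983)
φ2=120.0°: virtual centre (-0.0505, 0.0875, -0.1128), radius l
φ3=240.0°: virtual centre (-0.0820, -0.1420, -0.0600), radius l
|centre ₂|²−|centre ₁|² = -0.0033;  |centre ₃|²−|centre ₁|² = 0.0042
[-0.3587 0.1750 -0.0289]·P = -0.0033;  [-0.4216 -0.2839 0.0766]·P = 0.0042
det = 0.1756;  x = 0.0012+0.0296z,  y = -0.0166+0.2259z
sphere 1 gives Az²+Bz+C=0 with A=1.0519, B=0.1815, C=-0.0762;  B²−4AC=0.3535;  roots -0.3689, 0.1963;  negative root z = -0.3689
x = -0.0097, y = -0.0999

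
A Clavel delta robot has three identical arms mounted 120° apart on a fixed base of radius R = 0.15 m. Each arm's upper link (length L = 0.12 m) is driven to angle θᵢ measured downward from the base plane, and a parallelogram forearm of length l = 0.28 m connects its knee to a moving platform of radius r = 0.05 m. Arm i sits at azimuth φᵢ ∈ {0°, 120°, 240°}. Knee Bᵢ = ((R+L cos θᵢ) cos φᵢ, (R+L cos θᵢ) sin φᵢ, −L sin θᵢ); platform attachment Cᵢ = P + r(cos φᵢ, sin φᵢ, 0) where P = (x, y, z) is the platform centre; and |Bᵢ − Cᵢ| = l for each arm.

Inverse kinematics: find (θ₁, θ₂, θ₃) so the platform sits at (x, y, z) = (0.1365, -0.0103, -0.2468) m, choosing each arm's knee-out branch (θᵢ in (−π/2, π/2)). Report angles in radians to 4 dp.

θ₁ = -0.1744, θ₂ = 1.2212, θ₃ = 1.1343

rotate P by −φ1: (0.1365, -0.0103, -0.2468)
  e−x'=-0.0365;  (l²−L²−(e−x')²−y'²−z²)/2L = 0.0069
  γ=atan2(-0.2468,-0.0365)=-1.7176;  ψ=arccos(0.0276)=1.5432;  θ1=γ+ψ≈-0.1744
φ2=120.0° → target in arm frame (-0.0772, -0.1131)
  A cos θ + B sin θ = C:  0.1772·cos θ + -0.2468·sin θ = -0.1712
  γ=atan2(-0.2468,0.1772)=-0.9482;  ψ=arccos(-0.5634)=2.1693;  θ2=γ+ψ≈1.2212
φ3=240.0° → target in arm frame (-0.0593, 0.1234)
  e−x'=0.1593;  (l²−L²−(e−x')²−y'²−z²)/2L = -0.1563
  θ3 = atan2(B,A) + arccos(C/0.2938) = 1.1343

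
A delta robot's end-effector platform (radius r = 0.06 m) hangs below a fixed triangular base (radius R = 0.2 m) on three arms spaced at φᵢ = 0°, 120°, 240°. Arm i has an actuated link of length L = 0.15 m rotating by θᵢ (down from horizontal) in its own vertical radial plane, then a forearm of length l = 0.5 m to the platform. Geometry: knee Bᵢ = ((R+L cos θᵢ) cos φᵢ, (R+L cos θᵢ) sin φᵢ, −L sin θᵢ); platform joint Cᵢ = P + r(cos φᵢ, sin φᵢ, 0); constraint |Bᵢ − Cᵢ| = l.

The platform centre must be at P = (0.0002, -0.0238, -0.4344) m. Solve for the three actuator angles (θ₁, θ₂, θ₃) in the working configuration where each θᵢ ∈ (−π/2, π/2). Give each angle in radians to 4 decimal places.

rotate P by −φ1: (0.0002, -0.0238, -0.4344)
  A=0.1398, B=-0.4344, C=(l²−L²−A²−y'²−z²)/(2L)=0.0623
  θ1 = atan2(B,A) + arccos(C/0.4563) = 0.1744
rotate P by −φ2: (-0.0207, 0.0117, -0.4344)
  A cos θ + B sin θ = C:  0.1607·cos θ + -0.4344·sin θ = 0.0428
  θ2 = atan2(B,A) + arccos(C/0.4632) = 0.2619
arm 3 (φ=240.0°): x'=0.0205, y'=0.0121
  e−x'=0.1195;  (l²−L²−(e−x')²−y'²−z²)/2L = 0.0812
  θ3 = atan2(B,A) + arccos(C/0.4505) = 0.0871

θ₁ = 0.1744, θ₂ = 0.2619, θ₃ = 0.0871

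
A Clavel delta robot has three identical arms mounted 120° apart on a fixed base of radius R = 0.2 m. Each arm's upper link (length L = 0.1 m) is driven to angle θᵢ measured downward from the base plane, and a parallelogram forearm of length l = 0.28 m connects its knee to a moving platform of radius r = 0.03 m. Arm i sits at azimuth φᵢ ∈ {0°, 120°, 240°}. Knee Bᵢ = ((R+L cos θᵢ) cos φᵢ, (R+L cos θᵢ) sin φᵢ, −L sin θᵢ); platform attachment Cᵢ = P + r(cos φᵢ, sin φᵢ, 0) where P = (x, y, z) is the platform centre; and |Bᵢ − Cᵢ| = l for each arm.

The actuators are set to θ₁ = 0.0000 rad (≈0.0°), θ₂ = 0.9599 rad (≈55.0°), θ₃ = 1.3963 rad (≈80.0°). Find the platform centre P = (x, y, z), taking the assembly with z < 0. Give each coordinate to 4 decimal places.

φ1=0.0°: virtual centre (0.2700, 0.0000, 0.0000), radius l
centre 2 = (0.2274·cos120.0°, 0.2274·sin120.0°, -0.0819) = (-0.1137, 0.1969, -0.0819)
centre 3 = (0.1874·cos240.0°, 0.1874·sin240.0°, -0.0985) = (-0.0937, -0.1623, -0.0985)
subtract pairs → two planes through P
[-0.7674 0.3938 -0.1638]·P = -0.0145;  [-0.7274 -0.3245 -0.1970]·P = -0.0281
Cramer: x(z) = 0.0295-0.2441z;  y(z) = 0.0206-0.0597z
sphere 1 gives Az²+Bz+C=0 with A=1.0632, B=0.1150, C=-0.0201;  B²−4AC=0.0988;  roots -0.2019, 0.0937;  negative root z = -0.2019
x = 0.0787, y = 0.0326

(0.0787, 0.0326, -0.2019)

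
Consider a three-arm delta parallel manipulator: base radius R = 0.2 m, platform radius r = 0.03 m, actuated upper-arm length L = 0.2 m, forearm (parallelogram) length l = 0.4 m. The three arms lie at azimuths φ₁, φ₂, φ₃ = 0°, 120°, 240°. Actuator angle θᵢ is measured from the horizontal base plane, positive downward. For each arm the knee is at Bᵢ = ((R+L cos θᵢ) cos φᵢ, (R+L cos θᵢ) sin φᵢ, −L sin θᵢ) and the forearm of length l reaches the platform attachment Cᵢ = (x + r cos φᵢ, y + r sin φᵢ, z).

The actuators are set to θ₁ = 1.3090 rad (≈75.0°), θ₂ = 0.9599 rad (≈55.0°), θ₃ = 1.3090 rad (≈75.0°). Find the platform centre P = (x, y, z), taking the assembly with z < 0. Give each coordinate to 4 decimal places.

(-0.0320, 0.0554, -0.4974)

arm 1 at φ=0.0°: ρ1 = 0.2218;  O1 = (0.2218, 0.0000, -0.1932)
φ2=120.0°: virtual centre (-0.1424, 0.2466, -0.1638), radius l
φ3=240.0°: virtual centre (-0.1109, -0.1921, -0.1932), radius l
subtract pairs → two planes through P
plane₁₂: -0.7282x+0.4932y+0.0587z = 0.0214
det = 0.6078;  x = -0.0135+0.0371z,  y = 0.0234+-0.0643z
sphere 1 gives Az²+Bz+C=0 with A=1.0055, B=0.3659, C=-0.0668;  B²−4AC=0.4024;  roots -0.4974, 0.1335;  negative root z = -0.4974
x = -0.0320, y = 0.0554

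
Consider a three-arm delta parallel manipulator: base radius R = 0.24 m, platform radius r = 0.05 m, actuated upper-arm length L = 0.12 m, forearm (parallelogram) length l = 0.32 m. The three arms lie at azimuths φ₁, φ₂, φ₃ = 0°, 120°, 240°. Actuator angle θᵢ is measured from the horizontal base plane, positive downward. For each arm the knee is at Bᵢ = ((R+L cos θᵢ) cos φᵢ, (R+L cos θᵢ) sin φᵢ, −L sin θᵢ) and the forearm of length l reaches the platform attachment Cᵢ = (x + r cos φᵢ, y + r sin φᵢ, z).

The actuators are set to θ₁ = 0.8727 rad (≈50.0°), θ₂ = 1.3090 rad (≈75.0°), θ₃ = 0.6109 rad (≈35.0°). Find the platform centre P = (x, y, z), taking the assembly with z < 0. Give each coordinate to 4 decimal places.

(0.0107, -0.0590, -0.2740)

arm 1 at φ=0.0°: (R−r)+L cos θ1 = 0.2671;  centre 1 = (0.2671, 0.0000, -0.0919)
centre 2 = (0.2211·cos120.0°, 0.2211·sin120.0°, -0.1159) = (-0.1105, 0.1914, -0.1159)
arm 3 at φ=240.0°: (R−r)+L cos θ3 = 0.2883;  centre 3 = (-0.1441, -0.2497, -0.0688)
eliminate P² terms by subtracting sphere 1 from 2 and 3
[-0.7553 0.3829 -0.0480]·P = -0.0175;  [-0.8226 -0.4993 0.0462]·P = 0.0080
det = 0.6921;  x = 0.0082+-0.0091z,  y = -0.0296+0.1074z
quadratic in z: (1.0116)z²+(0.1822)z+(-0.0260)=0, √Δ=0.3721 → z ∈ {-0.2740, 0.0939}; z = -0.2740 (taking z<0)
x = 0.0107, y = -0.0590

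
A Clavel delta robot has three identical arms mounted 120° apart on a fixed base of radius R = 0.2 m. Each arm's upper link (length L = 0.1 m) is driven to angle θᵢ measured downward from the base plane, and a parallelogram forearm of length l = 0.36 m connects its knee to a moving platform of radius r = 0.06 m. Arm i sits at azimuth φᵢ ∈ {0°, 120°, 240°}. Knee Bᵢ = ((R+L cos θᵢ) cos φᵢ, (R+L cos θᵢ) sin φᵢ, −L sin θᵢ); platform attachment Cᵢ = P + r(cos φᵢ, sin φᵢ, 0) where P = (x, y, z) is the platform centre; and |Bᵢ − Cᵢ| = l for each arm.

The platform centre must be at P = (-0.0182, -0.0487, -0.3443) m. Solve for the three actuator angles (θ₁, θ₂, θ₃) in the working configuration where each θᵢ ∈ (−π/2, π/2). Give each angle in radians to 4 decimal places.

θ₁ = 0.7857, θ₂ = 0.8728, θ₃ = 0.3492

arm 1 (φ=0.0°): x'=-0.0182, y'=-0.0487
  A=0.1582, B=-0.3443, C=(l²−L²−A²−y'²−z²)/(2L)=-0.1317
  √(A²+B²)=0.3789;  θ1 = -1.1401+1.9258 ≈ 0.7857
φ2=120.0° → target in arm frame (-0.0331, 0.0401)
  A=0.1731, B=-0.3443, C=(l²−L²−A²−y'²−z²)/(2L)=-0.1525
  θ2 = atan2(B,A) + arccos(C/0.3854) = 0.8728
φ3=240.0° → target in arm frame (0.0513, 0.0086)
  A=0.0887, B=-0.3443, C=(l²−L²−A²−y'²−z²)/(2L)=-0.0344
  θ3 = atan2(B,A) + arccos(C/0.3555) = 0.3492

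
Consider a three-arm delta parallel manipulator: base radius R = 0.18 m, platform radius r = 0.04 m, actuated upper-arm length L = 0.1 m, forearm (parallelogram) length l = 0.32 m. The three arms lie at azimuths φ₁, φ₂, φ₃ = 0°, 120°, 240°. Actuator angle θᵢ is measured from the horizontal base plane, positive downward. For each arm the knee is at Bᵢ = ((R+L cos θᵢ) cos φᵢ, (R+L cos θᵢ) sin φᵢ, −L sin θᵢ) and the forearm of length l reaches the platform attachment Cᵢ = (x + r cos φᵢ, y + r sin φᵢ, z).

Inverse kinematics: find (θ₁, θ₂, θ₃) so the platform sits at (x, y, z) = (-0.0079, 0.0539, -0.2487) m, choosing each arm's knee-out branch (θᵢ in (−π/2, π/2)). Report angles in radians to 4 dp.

θ₁ = 0.4367, θ₂ = -0.0876, θ₃ = 0.6982

rotate P by −φ1: (-0.0079, 0.0539, -0.2487)
  e−x'=0.1479;  (l²−L²−(e−x')²−y'²−z²)/2L = 0.0288
  θ1 = atan2(B,A) + arccos(C/0.2894) = 0.4367
rotate P by −φ2: (0.0506, -0.0201, -0.2487)
  A cos θ + B sin θ = C:  0.0894·cos θ + -0.2487·sin θ = 0.1108
  γ=atan2(-0.2487,0.0894)=-1.2258;  ψ=arccos(0.4192)=1.1382;  θ2=γ+ψ≈-0.0876
arm 3 (φ=240.0°): x'=-0.0427, y'=-0.0338
  A=0.1827, B=-0.2487, C=(l²−L²−A²−y'²−z²)/(2L)=-0.0199
  √(A²+B²)=0.3086;  θ3 = -0.9371+1.6354 ≈ 0.6982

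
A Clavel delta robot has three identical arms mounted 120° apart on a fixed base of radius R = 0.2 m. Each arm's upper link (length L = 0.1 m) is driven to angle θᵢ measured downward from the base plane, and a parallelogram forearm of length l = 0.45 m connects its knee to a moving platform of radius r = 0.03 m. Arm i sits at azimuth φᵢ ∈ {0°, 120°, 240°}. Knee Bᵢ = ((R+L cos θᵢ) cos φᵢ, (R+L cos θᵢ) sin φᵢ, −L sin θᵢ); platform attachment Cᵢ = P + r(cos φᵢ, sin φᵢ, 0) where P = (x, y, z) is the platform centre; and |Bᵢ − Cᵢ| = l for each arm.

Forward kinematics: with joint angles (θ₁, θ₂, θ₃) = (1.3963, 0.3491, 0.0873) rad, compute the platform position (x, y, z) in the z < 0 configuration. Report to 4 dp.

(-0.1396, -0.0237, -0.4068)

centre 1 = (0.1874·cos0.0°, 0.1874·sin0.0°, -0.0985) = (0.1874, 0.0000, -0.0985)
arm 2 at φ=120.0°: (R−r)+L cos θ2 = 0.2640;  centre 2 = (-0.1320, 0.2286, -0.0342)
centre 3 = (0.2696·cos240.0°, 0.2696·sin240.0°, -0.0087) = (-0.1348, -0.2335, -0.0087)
subtract pairs → two planes through P
plane₁₂: -0.6387x+0.4572y+0.1286z = 0.0260
Cramer: x(z) = -0.0421+0.2397z;  y(z) = -0.0018+0.0537z
sphere 1 gives Az²+Bz+C=0 with A=1.0603, B=0.0868, C=-0.1402;  B²−4AC=0.6020;  roots -0.4068, 0.3249;  negative root z = -0.4068
x = -0.1396, y = -0.0237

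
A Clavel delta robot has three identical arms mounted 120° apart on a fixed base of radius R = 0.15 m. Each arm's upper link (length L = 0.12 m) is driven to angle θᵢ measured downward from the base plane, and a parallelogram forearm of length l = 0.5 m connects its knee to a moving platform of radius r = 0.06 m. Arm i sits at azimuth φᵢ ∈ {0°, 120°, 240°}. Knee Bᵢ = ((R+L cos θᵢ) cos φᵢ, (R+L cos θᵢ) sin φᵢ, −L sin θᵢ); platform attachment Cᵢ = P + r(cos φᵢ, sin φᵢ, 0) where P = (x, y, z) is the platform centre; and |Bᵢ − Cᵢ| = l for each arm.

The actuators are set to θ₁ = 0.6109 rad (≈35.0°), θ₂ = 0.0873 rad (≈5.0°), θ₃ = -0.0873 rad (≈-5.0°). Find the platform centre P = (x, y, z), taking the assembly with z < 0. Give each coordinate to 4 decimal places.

(-0.1157, -0.0268, -0.4649)

φ1=0.0°: virtual centre (0.1883, 0.0000, -0.0688), radius l
S2 = (0.2095·cos120.0°, 0.2095·sin120.0°, -0.0105) = (-0.1048, 0.1815, -0.0105)
arm 3 at φ=240.0°: (R−r)+L cos θ3 = 0.2095;  S3 = (-0.1048, -0.1815, 0.0105)
subtract pairs → two planes through P
plane₁₂: -0.5861x+0.3629y+0.1167z = 0.0038
det = 0.4255;  x = -0.0065+0.2349z,  y = 0.0000+0.0577z
sphere 1 gives Az²+Bz+C=0 with A=1.0585, B=0.0462, C=-0.2073;  B²−4AC=0.8799;  roots -0.4649, 0.4213;  negative root z = -0.4649
x = -0.1157, y = -0.0268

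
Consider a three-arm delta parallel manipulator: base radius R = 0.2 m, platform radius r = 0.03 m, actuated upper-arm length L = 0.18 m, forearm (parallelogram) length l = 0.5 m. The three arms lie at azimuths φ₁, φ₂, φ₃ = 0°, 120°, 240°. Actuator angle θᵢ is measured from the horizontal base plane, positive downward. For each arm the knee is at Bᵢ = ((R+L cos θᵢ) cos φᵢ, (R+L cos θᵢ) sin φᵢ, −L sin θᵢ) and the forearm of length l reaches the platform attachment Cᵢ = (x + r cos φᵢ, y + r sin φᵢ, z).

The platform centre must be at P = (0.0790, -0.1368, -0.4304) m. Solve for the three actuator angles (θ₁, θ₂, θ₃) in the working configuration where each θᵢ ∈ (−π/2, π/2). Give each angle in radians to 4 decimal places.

rotate P by −φ1: (0.0790, -0.1368, -0.4304)
  A=0.0910, B=-0.4304, C=(l²−L²−A²−y'²−z²)/(2L)=0.0149
  γ=atan2(-0.4304,0.0910)=-1.3624;  ψ=arccos(0.0338)=1.5369;  θ1=γ+ψ≈0.1745
φ2=120.0° → target in arm frame (-0.1580, 0.0000)
  A cos θ + B sin θ = C:  0.3280·cos θ + -0.4304·sin θ = -0.2089
  √(A²+B²)=0.5411;  θ2 = -0.9196+1.9672 ≈ 1.0475
φ3=240.0° → target in arm frame (0.0790, 0.1368)
  A=0.0910, B=-0.4304, C=(l²−L²−A²−y'²−z²)/(2L)=0.0149
  √(A²+B²)=0.4399;  θ3 = -1.3624+1.5370 ≈ 0.1746

θ₁ = 0.1745, θ₂ = 1.0475, θ₃ = 0.1746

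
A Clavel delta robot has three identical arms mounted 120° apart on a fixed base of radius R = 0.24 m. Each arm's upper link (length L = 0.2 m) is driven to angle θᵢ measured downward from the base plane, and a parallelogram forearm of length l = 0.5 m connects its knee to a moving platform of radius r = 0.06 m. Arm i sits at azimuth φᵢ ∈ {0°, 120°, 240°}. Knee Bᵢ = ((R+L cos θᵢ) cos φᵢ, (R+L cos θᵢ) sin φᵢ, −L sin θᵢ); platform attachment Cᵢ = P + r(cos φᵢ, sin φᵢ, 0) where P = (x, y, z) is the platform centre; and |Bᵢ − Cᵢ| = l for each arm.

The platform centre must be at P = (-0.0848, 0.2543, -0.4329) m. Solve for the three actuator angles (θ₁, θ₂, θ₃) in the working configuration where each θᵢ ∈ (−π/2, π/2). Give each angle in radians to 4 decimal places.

θ₁ = 1.1346, θ₂ = -0.2618, θ₃ = 1.3963

arm 1 (φ=0.0°): x'=-0.0848, y'=0.2543
  A cos θ + B sin θ = C:  0.2648·cos θ + -0.4329·sin θ = -0.2805
  θ1 = atan2(B,A) + arccos(C/0.5075) = 1.1346
arm 2 (φ=120.0°): x'=0.2626, y'=-0.0537
  e−x'=-0.0826;  (l²−L²−(e−x')²−y'²−z²)/2L = 0.0322
  √(A²+B²)=0.4407;  θ2 = -1.7594+1.4976 ≈ -0.2618
rotate P by −φ3: (-0.1778, -0.2006, -0.4329)
  e−x'=0.3578;  (l²−L²−(e−x')²−y'²−z²)/2L = -0.3642
  √(A²+B²)=0.5616;  θ3 = -0.8801+2.2764 ≈ 1.3963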